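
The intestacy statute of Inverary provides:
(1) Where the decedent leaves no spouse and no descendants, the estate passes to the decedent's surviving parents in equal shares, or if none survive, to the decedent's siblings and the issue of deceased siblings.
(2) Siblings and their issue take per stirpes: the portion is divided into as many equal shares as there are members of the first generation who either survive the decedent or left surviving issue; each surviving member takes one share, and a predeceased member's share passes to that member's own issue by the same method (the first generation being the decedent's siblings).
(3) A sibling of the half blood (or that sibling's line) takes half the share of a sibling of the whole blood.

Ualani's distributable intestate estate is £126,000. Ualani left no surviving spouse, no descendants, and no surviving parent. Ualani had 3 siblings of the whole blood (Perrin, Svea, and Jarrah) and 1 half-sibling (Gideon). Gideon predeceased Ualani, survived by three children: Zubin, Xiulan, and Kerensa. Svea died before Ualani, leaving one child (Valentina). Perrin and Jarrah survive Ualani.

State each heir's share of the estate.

The entire £126,000 passes to the siblings and their issue.
Counting each half-blood sibling's line as half a unit, there are 7/2 units in £126,000, so one unit is £36,000. Whole-blood lines (Perrin, Svea, and Jarrah) take £36,000 each; half-blood lines (Gideon) take £18,000 each.
Gideon's share (£18,000) is divided into 3 shares of £6,000: Zubin, Xiulan, and Kerensa each take £6,000.
Svea's share (£36,000) passes entirely to Valentina.

Zubin: £6,000; Xiulan: £6,000; Kerensa: £6,000; Perrin: £36,000; Valentina: £36,000; Jarrah: £36,000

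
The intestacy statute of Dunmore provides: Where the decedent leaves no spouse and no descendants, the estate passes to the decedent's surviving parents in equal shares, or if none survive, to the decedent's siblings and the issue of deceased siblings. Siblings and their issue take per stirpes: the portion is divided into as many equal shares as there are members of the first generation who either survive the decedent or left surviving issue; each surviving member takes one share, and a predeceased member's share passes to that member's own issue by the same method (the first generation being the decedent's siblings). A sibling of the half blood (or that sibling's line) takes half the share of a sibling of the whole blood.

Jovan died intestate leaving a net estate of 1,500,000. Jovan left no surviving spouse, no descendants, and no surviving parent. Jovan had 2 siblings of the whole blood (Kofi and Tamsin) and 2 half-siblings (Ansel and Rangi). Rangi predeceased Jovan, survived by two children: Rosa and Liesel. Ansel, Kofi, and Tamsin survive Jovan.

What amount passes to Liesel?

Liesel receives 125,000.

The entire 1,500,000 passes to the siblings and their issue.
Counting each half-blood sibling's line as half a unit, there are 3 units in 1,500,000, so one unit is 500,000. Whole-blood lines (Kofi and Tamsin) take 500,000 each; half-blood lines (Ansel and Rangi) take 250,000 each.
Rangi's share (250,000) is divided into 2 shares of 125,000: Rosa and Liesel each take 125,000.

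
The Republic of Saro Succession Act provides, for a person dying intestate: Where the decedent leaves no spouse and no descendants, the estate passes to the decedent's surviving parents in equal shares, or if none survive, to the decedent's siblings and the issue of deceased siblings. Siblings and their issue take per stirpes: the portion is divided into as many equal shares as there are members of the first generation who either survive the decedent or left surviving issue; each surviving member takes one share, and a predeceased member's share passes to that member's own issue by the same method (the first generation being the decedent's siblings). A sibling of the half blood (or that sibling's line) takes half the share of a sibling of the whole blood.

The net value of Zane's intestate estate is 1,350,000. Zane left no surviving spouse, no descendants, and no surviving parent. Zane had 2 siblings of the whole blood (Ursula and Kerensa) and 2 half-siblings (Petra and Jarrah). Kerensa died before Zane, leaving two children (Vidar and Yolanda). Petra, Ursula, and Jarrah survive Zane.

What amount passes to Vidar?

Vidar receives 225,000.

The entire 1,350,000 passes to the siblings and their issue.
Counting each half-blood sibling's line as half a unit, there are 3 units in 1,350,000, so one unit is 450,000. Whole-blood lines (Ursula and Kerensa) take 450,000 each; half-blood lines (Petra and Jarrah) take 225,000 each.
Kerensa's share (450,000) is divided into 2 shares of 225,000: Vidar and Yolanda each take 225,000.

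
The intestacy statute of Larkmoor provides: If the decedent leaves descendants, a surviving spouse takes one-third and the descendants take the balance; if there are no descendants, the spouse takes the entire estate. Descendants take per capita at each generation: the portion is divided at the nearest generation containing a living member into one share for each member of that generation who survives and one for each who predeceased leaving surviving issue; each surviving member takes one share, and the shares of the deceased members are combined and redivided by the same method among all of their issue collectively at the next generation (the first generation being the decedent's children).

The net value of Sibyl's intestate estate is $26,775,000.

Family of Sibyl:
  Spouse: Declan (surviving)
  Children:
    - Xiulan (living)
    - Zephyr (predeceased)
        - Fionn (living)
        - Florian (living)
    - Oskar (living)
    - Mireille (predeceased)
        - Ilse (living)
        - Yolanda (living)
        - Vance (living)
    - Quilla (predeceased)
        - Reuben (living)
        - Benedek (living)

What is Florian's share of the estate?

Florian receives $1,530,000.

Declan takes one-third of $26,775,000 = $8,925,000. The remaining $17,850,000 passes to the descendants.
The descendants' portion ($17,850,000) is divided at the children's generation into 5 shares of $3,570,000. Xiulan and Oskar each take $3,570,000. The 3 shares of the deceased (Zephyr, Mireille, and Quilla) are combined into a pool of $10,710,000.
That pool ($10,710,000) is divided at the grandchildren's generation equally among Fionn, Florian, Ilse, Yolanda, Vance, Reuben, and Benedek: $1,530,000 each.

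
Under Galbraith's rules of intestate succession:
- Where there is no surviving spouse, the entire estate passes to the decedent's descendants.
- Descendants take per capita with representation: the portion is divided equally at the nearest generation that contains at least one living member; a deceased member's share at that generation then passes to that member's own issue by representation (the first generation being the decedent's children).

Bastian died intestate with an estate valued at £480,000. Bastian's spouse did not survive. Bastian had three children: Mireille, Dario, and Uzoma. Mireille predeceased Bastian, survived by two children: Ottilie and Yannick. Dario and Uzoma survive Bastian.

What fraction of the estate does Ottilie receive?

The entire £480,000 passes to the descendants.
That amount (£480,000) is divided into 3 shares of £160,000: Dario and Uzoma each take £160,000; Mireille's £160,000 share passes to Mireille's issue.
Mireille's share (£160,000) is divided into 2 shares of £80,000: Ottilie and Yannick each take £80,000.

Ottilie receives 1/6 of the estate.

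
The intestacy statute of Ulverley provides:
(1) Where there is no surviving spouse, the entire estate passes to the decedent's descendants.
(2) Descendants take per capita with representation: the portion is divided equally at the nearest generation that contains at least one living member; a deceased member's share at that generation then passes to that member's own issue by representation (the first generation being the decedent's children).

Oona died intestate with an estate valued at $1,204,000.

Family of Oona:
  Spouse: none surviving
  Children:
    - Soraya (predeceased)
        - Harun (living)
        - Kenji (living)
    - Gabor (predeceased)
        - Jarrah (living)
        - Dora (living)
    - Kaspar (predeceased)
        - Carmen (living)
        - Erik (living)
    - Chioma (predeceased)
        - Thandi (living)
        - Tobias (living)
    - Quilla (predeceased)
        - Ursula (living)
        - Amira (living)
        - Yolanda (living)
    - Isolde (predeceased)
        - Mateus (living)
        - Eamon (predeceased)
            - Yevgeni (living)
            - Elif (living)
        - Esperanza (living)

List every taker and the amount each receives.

The entire $1,204,000 passes to the descendants.
No child survives, so the initial division is made at the grandchildren's generation.
That amount ($1,204,000) is divided into 14 shares of $86,000: Harun, Kenji, Jarrah, Dora, Carmen, Erik, Thandi, Tobias, Ursula, Amira, Yolanda, Mateus, and Esperanza each take $86,000; Eamon's $86,000 share passes to Eamon's issue.
Eamon's share ($86,000) is divided into 2 shares of $43,000: Yevgeni and Elif each take $43,000.

Harun: $86,000; Kenji: $86,000; Jarrah: $86,000; Dora: $86,000; Carmen: $86,000; Erik: $86,000; Thandi: $86,000; Tobias: $86,000; Ursula: $86,000; Amira: $86,000; Yolanda: $86,000; Mateus: $86,000; Yevgeni: $43,000; Elif: $43,000; Esperanza: $86,000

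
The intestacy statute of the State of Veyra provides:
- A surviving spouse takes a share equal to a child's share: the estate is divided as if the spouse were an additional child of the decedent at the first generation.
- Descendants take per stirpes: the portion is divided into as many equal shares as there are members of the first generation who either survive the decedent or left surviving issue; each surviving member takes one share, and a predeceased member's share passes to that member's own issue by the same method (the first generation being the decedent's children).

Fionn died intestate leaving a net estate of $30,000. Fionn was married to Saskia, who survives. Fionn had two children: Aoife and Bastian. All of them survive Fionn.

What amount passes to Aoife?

The spouse counts as an additional share at the children's level, so there are 3 primary shares of $10,000. Saskia takes one such share ($10,000).
The children's combined portion ($20,000) is divided into 2 shares of $10,000: Aoife and Bastian each take $10,000.

Aoife receives $10,000.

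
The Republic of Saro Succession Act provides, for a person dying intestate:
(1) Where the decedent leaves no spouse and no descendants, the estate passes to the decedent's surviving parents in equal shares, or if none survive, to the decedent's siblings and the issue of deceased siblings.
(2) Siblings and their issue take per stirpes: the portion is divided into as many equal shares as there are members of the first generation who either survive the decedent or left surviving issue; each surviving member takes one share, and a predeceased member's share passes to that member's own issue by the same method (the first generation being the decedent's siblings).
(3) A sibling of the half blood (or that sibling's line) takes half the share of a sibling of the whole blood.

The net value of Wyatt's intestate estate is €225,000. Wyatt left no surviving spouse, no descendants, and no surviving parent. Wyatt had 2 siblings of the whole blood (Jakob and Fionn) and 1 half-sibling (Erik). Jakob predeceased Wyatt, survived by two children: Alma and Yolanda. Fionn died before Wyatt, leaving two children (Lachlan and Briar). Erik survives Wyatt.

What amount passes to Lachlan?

Lachlan receives €45,000.

The entire €225,000 passes to the siblings and their issue.
Counting each half-blood sibling's line as half a unit, there are 5/2 units in €225,000, so one unit is €90,000. Whole-blood lines (Jakob and Fionn) take €90,000 each; half-blood lines (Erik) take €45,000 each.
Jakob's share (€90,000) is divided into 2 shares of €45,000: Alma and Yolanda each take €45,000.
Fionn's share (€90,000) is divided into 2 shares of €45,000: Lachlan and Briar each take €45,000.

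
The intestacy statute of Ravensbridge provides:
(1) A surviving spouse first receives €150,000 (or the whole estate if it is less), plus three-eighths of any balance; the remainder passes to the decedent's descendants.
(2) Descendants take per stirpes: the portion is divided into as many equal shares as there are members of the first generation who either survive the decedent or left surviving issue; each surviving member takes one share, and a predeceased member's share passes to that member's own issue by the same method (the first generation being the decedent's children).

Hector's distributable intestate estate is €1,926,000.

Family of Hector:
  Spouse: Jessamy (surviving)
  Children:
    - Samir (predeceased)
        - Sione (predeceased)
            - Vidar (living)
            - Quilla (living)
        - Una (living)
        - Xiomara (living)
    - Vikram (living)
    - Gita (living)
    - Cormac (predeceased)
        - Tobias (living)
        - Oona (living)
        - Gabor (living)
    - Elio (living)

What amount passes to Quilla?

Quilla receives €37,000.

Jessamy first takes €150,000, leaving a balance of €1,776,000. Jessamy then takes three-eighths of the balance (€666,000), for a total of €816,000. The remaining €1,110,000 passes to the descendants.
The descendants' portion (€1,110,000) is divided into 5 shares of €222,000: Vikram, Gita, and Elio each take €222,000; Samir's €222,000 share passes to Samir's issue; Cormac's €222,000 share passes to Cormac's issue.
Samir's share (€222,000) is divided into 3 shares of €74,000: Una and Xiomara each take €74,000; Sione's €74,000 share passes to Sione's issue.
Sione's share (€74,000) is divided into 2 shares of €37,000: Vidar and Quilla each take €37,000.
Cormac's share (€222,000) is divided into 3 shares of €74,000: Tobias, Oona, and Gabor each take €74,000.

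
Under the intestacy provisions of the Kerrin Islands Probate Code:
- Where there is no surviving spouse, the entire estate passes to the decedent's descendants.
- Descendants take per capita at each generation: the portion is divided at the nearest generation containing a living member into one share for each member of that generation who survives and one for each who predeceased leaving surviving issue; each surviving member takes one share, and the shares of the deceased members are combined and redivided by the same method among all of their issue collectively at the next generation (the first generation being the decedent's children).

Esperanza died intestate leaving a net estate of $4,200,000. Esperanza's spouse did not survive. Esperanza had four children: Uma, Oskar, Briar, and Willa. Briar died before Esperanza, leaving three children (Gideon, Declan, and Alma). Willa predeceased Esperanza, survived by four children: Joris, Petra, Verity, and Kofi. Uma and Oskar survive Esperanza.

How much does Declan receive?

The entire $4,200,000 passes to the descendants.
That amount ($4,200,000) is divided at the children's generation into 4 shares of $1,050,000. Uma and Oskar each take $1,050,000. The 2 shares of the deceased (Briar and Willa) are combined into a pool of $2,100,000.
That pool ($2,100,000) is divided at the grandchildren's generation equally among Gideon, Declan, Alma, Joris, Petra, Verity, and Kofi: $300,000 each.

Declan receives $300,000.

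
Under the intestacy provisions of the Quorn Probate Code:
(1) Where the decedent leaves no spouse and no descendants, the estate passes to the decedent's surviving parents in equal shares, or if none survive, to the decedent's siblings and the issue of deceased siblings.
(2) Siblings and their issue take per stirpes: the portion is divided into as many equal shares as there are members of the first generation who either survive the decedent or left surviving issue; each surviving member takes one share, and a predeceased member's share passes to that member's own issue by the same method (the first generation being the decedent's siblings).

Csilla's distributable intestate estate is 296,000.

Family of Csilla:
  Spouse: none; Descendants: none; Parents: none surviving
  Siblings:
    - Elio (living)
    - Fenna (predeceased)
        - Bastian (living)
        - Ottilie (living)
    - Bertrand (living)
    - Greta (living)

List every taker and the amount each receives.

The entire 296,000 passes to the siblings and their issue.
That amount (296,000) is divided into 4 shares of 74,000: Elio, Bertrand, and Greta each take 74,000; Fenna's 74,000 share passes to Fenna's issue.
Fenna's share (74,000) is divided into 2 shares of 37,000: Bastian and Ottilie each take 37,000.

Elio: 74,000; Bastian: 37,000; Ottilie: 37,000; Bertrand: 74,000; Greta: 74,000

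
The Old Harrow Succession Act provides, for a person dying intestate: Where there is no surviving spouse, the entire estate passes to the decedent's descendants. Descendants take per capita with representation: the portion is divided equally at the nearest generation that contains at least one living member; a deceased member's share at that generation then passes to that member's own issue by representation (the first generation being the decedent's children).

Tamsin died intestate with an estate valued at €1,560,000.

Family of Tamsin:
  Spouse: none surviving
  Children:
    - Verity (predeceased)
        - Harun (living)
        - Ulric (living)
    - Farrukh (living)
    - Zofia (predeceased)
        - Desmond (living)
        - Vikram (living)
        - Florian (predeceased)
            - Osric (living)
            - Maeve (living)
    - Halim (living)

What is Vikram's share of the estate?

The entire €1,560,000 passes to the descendants.
That amount (€1,560,000) is divided into 4 shares of €390,000: Farrukh and Halim each take €390,000; Verity's €390,000 share passes to Verity's issue; Zofia's €390,000 share passes to Zofia's issue.
Verity's share (€390,000) is divided into 2 shares of €195,000: Harun and Ulric each take €195,000.
Zofia's share (€390,000) is divided into 3 shares of €130,000: Desmond and Vikram each take €130,000; Florian's €130,000 share passes to Florian's issue.
Florian's share (€130,000) is divided into 2 shares of €65,000: Osric and Maeve each take €65,000.

Vikram receives €130,000.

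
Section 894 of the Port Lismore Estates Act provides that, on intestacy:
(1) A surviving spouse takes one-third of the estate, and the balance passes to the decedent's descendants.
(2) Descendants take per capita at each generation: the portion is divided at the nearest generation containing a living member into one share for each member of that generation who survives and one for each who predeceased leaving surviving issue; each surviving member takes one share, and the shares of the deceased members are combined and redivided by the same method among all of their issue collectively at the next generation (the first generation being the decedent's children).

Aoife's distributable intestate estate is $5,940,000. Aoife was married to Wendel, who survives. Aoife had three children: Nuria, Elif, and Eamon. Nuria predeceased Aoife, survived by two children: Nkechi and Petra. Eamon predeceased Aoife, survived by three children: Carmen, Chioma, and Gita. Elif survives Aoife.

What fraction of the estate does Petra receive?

Wendel takes one-third of $5,940,000 = $1,980,000. The remaining $3,960,000 passes to the descendants.
The descendants' portion ($3,960,000) is divided at the children's generation into 3 shares of $1,320,000. Elif takes $1,320,000. The 2 shares of the deceased (Nuria and Eamon) are combined into a pool of $2,640,000.
That pool ($2,640,000) is divided at the grandchildren's generation equally among Nkechi, Petra, Carmen, Chioma, and Gita: $528,000 each.

Petra receives 4/45 of the estate.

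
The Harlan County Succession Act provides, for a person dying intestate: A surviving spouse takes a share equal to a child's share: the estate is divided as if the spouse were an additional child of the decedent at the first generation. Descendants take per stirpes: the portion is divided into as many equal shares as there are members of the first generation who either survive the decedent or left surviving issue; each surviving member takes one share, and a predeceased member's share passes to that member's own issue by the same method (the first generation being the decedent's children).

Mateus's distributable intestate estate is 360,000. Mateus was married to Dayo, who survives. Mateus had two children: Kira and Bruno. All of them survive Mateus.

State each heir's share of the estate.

The spouse counts as an additional share at the children's level, so there are 3 primary shares of 120,000. Dayo takes one such share (120,000).
The children's combined portion (240,000) is divided into 2 shares of 120,000: Kira and Bruno each take 120,000.

Dayo: 120,000; Kira: 120,000; Bruno: 120,000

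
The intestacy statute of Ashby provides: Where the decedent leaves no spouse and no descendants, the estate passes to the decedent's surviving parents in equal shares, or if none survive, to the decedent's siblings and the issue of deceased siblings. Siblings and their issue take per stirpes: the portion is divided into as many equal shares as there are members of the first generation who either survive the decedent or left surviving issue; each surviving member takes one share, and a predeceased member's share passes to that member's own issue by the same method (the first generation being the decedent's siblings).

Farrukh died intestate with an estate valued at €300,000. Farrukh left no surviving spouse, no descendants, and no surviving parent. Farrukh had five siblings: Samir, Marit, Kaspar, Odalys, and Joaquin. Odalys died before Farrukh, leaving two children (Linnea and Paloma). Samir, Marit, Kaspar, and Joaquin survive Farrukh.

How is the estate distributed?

Samir: €60,000; Marit: €60,000; Kaspar: €60,000; Linnea: €30,000; Paloma: €30,000; Joaquin: €60,000

The entire €300,000 passes to the siblings and their issue.
That amount (€300,000) is divided into 5 shares of €60,000: Samir, Marit, Kaspar, and Joaquin each take €60,000; Odalys's €60,000 share passes to Odalys's issue.
Odalys's share (€60,000) is divided into 2 shares of €30,000: Linnea and Paloma each take €30,000.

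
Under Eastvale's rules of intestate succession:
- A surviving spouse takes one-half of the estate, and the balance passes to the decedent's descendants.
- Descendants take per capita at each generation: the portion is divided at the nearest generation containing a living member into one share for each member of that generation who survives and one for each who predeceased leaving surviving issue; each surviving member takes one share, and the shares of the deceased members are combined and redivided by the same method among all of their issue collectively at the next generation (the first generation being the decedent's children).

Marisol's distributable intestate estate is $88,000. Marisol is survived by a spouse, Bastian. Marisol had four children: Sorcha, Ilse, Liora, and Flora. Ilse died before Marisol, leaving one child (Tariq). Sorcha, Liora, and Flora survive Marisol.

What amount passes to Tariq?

Tariq receives $11,000.

Bastian takes one-half of $88,000 = $44,000. The remaining $44,000 passes to the descendants.
The descendants' portion ($44,000) is divided at the children's generation into 4 shares of $11,000. Sorcha, Liora, and Flora each take $11,000. The remaining share for the deceased Ilse ($11,000) is carried to the next generation.
That pool ($11,000) passes entirely to Tariq, the sole taker at the grandchildren's generation.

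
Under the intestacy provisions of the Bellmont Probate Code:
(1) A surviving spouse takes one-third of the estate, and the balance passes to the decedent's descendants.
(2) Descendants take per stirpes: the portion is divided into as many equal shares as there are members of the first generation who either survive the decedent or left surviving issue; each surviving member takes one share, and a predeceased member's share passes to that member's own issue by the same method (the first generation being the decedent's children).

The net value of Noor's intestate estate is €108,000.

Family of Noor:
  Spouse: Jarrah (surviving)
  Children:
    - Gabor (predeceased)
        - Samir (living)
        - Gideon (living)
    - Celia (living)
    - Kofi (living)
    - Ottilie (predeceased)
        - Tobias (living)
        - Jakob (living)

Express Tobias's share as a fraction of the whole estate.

Tobias receives 1/12 of the estate.

Jarrah takes one-third of €108,000 = €36,000. The remaining €72,000 passes to the descendants.
The descendants' portion (€72,000) is divided into 4 shares of €18,000: Celia and Kofi each take €18,000; Gabor's €18,000 share passes to Gabor's issue; Ottilie's €18,000 share passes to Ottilie's issue.
Gabor's share (€18,000) is divided into 2 shares of €9,000: Samir and Gideon each take €9,000.
Ottilie's share (€18,000) is divided into 2 shares of €9,000: Tobias and Jakob each take €9,000.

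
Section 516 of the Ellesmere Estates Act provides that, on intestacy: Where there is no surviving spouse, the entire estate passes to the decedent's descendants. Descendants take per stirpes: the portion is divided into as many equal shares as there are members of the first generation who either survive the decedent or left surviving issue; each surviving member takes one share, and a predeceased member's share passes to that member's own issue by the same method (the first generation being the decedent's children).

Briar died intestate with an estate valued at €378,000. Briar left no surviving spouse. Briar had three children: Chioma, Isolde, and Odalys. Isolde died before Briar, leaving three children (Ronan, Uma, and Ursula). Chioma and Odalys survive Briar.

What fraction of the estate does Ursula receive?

The entire €378,000 passes to the descendants.
That amount (€378,000) is divided into 3 shares of €126,000: Chioma and Odalys each take €126,000; Isolde's €126,000 share passes to Isolde's issue.
Isolde's share (€126,000) is divided into 3 shares of €42,000: Ronan, Uma, and Ursula each take €42,000.

Ursula receives 1/9 of the estate.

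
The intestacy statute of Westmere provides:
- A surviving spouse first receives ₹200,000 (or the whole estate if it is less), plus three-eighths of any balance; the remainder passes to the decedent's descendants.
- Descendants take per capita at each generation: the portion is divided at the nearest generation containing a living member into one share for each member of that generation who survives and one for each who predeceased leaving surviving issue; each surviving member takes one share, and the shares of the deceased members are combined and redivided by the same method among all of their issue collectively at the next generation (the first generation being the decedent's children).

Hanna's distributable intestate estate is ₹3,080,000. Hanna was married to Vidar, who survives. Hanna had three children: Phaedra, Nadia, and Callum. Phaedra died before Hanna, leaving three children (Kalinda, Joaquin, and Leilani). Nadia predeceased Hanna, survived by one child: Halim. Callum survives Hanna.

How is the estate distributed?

Vidar: ₹1,280,000; Kalinda: ₹300,000; Joaquin: ₹300,000; Leilani: ₹300,000; Halim: ₹300,000; Callum: ₹600,000

Vidar first takes ₹200,000, leaving a balance of ₹2,880,000. Vidar then takes three-eighths of the balance (₹1,080,000), for a total of ₹1,280,000. The remaining ₹1,800,000 passes to the descendants.
The descendants' portion (₹1,800,000) is divided at the children's generation into 3 shares of ₹600,000. Callum takes ₹600,000. The 2 shares of the deceased (Phaedra and Nadia) are combined into a pool of ₹1,200,000.
That pool (₹1,200,000) is divided at the grandchildren's generation equally among Kalinda, Joaquin, Leilani, and Halim: ₹300,000 each.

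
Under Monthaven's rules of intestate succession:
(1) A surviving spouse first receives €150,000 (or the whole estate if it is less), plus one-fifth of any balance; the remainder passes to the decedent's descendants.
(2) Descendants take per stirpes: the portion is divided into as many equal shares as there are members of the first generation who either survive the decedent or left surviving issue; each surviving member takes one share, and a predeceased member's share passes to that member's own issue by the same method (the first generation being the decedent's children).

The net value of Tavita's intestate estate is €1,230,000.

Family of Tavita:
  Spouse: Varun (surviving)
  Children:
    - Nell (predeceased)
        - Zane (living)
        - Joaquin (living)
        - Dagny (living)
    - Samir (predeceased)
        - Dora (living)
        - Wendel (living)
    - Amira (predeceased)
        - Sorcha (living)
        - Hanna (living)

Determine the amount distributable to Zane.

Varun first takes €150,000, leaving a balance of €1,080,000. Varun then takes one-fifth of the balance (€216,000), for a total of €366,000. The remaining €864,000 passes to the descendants.
The descendants' portion (€864,000) is divided into 3 shares of €288,000: Nell's €288,000 share passes to Nell's issue; Samir's €288,000 share passes to Samir's issue; Amira's €288,000 share passes to Amira's issue.
Nell's share (€288,000) is divided into 3 shares of €96,000: Zane, Joaquin, and Dagny each take €96,000.
Samir's share (€288,000) is divided into 2 shares of €144,000: Dora and Wendel each take €144,000.
Amira's share (€288,000) is divided into 2 shares of €144,000: Sorcha and Hanna each take €144,000.

Zane receives €96,000.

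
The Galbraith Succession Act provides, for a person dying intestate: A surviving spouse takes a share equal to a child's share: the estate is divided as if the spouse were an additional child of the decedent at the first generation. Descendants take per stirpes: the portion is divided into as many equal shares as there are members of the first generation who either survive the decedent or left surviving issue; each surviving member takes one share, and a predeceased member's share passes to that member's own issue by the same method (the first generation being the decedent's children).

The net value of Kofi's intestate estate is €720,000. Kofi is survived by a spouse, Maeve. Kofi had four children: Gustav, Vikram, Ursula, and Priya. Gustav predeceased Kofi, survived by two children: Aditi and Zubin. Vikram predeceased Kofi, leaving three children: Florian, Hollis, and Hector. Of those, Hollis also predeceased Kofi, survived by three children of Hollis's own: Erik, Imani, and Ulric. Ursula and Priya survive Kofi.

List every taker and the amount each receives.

Maeve: €144,000; Aditi: €72,000; Zubin: €72,000; Florian: €48,000; Erik: €16,000; Imani: €16,000; Ulric: €16,000; Hector: €48,000; Ursula: €144,000; Priya: €144,000

The spouse counts as an additional share at the children's level, so there are 5 primary shares of €144,000. Maeve takes one such share (€144,000).
The children's combined portion (€576,000) is divided into 4 shares of €144,000: Ursula and Priya each take €144,000; Gustav's €144,000 share passes to Gustav's issue; Vikram's €144,000 share passes to Vikram's issue.
Gustav's share (€144,000) is divided into 2 shares of €72,000: Aditi and Zubin each take €72,000.
Vikram's share (€144,000) is divided into 3 shares of €48,000: Florian and Hector each take €48,000; Hollis's €48,000 share passes to Hollis's issue.
Hollis's share (€48,000) is divided into 3 shares of €16,000: Erik, Imani, and Ulric each take €16,000.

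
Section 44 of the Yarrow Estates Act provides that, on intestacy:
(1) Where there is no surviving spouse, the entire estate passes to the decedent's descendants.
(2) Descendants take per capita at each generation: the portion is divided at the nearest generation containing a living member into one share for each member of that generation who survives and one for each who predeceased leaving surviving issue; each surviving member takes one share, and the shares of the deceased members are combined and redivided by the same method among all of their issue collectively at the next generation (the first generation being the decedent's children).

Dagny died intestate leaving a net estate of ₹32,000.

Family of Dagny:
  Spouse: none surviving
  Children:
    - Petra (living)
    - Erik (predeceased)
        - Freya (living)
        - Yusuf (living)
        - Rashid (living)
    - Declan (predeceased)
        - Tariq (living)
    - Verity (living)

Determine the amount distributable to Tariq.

Tariq receives ₹4,000.

The entire ₹32,000 passes to the descendants.
That amount (₹32,000) is divided at the children's generation into 4 shares of ₹8,000. Petra and Verity each take ₹8,000. The 2 shares of the deceased (Erik and Declan) are combined into a pool of ₹16,000.
That pool (₹16,000) is divided at the grandchildren's generation equally among Freya, Yusuf, Rashid, and Tariq: ₹4,000 each.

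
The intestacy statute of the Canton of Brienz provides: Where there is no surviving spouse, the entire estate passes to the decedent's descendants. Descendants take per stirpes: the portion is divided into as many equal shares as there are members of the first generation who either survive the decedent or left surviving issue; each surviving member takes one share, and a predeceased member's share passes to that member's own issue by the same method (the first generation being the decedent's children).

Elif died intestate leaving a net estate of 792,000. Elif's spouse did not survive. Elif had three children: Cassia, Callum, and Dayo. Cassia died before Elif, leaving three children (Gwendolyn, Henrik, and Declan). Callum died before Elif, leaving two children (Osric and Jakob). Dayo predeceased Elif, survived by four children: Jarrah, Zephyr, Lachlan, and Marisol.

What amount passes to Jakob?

The entire 792,000 passes to the descendants.
That amount (792,000) is divided into 3 shares of 264,000: Cassia's 264,000 share passes to Cassia's issue; Callum's 264,000 share passes to Callum's issue; Dayo's 264,000 share passes to Dayo's issue.
Cassia's share (264,000) is divided into 3 shares of 88,000: Gwendolyn, Henrik, and Declan each take 88,000.
Callum's share (264,000) is divided into 2 shares of 132,000: Osric and Jakob each take 132,000.
Dayo's share (264,000) is divided into 4 shares of 66,000: Jarrah, Zephyr, Lachlan, and Marisol each take 66,000.

Jakob receives 132,000.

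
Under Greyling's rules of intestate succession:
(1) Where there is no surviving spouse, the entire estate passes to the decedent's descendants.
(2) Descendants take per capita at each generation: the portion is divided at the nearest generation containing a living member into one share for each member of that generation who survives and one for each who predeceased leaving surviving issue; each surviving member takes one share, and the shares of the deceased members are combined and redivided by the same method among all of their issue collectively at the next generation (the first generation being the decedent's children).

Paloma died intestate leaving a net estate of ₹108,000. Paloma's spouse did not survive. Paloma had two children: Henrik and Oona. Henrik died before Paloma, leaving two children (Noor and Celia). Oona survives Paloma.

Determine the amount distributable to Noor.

Noor receives ₹27,000.

The entire ₹108,000 passes to the descendants.
That amount (₹108,000) is divided at the children's generation into 2 shares of ₹54,000. Oona takes ₹54,000. The remaining share for the deceased Henrik (₹54,000) is carried to the next generation.
That pool (₹54,000) is divided at the grandchildren's generation equally among Noor and Celia: ₹27,000 each.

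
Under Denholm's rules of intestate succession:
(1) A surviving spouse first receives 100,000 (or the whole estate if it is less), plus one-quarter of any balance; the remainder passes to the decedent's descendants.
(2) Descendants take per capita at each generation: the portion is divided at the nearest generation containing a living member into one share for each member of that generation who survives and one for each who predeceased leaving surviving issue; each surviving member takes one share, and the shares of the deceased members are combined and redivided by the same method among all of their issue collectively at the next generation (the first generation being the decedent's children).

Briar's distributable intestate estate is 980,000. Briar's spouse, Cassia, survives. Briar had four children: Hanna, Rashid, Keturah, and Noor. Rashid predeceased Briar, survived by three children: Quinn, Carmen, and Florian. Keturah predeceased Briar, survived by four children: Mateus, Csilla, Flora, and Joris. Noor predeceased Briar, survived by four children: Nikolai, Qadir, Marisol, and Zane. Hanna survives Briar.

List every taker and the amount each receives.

Cassia first takes 100,000, leaving a balance of 880,000. Cassia then takes one-quarter of the balance (220,000), for a total of 320,000. The remaining 660,000 passes to the descendants.
The descendants' portion (660,000) is divided at the children's generation into 4 shares of 165,000. Hanna takes 165,000. The 3 shares of the deceased (Rashid, Keturah, and Noor) are combined into a pool of 495,000.
That pool (495,000) is divided at the grandchildren's generation equally among Quinn, Carmen, Florian, Mateus, Csilla, Flora, Joris, Nikolai, Qadir, Marisol, and Zane: 45,000 each.

Cassia: 320,000; Hanna: 165,000; Quinn: 45,000; Carmen: 45,000; Florian: 45,000; Mateus: 45,000; Csilla: 45,000; Flora: 45,000; Joris: 45,000; Nikolai: 45,000; Qadir: 45,000; Marisol: 45,000; Zane: 45,000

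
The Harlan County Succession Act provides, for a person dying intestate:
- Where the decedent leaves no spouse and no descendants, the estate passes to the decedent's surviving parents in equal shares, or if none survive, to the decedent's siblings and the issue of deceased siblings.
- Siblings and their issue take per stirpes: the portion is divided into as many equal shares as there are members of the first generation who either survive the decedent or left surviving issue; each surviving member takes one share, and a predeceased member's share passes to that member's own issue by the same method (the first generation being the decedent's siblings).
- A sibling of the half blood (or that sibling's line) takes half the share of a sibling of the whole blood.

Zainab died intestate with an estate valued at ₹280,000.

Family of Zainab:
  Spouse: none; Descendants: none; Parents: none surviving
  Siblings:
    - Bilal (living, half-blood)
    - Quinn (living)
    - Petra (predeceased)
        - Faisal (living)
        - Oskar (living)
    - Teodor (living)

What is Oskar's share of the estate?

The entire ₹280,000 passes to the siblings and their issue.
Counting each half-blood sibling's line as half a unit, there are 7/2 units in ₹280,000, so one unit is ₹80,000. Whole-blood lines (Quinn, Petra, and Teodor) take ₹80,000 each; half-blood lines (Bilal) take ₹40,000 each.
Petra's share (₹80,000) is divided into 2 shares of ₹40,000: Faisal and Oskar each take ₹40,000.

Oskar receives ₹40,000.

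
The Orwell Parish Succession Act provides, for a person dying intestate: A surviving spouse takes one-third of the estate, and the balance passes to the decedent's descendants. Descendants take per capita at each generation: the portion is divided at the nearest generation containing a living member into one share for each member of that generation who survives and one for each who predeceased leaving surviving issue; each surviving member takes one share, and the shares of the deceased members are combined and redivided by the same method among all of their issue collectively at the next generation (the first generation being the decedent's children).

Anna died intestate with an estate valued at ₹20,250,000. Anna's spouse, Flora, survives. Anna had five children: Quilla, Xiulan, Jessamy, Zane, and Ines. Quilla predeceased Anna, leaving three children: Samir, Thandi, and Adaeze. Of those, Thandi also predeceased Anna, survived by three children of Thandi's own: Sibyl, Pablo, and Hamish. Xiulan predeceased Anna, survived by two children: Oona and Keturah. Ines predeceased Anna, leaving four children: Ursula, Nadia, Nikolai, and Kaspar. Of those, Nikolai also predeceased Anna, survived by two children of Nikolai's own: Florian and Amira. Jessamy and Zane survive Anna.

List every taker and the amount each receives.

Flora: ₹6,750,000; Samir: ₹900,000; Sibyl: ₹360,000; Pablo: ₹360,000; Hamish: ₹360,000; Adaeze: ₹900,000; Oona: ₹900,000; Keturah: ₹900,000; Jessamy: ₹2,700,000; Zane: ₹2,700,000; Ursula: ₹900,000; Nadia: ₹900,000; Florian: ₹360,000; Amira: ₹360,000; Kaspar: ₹900,000

Flora takes one-third of ₹20,250,000 = ₹6,750,000. The remaining ₹13,500,000 passes to the descendants.
The descendants' portion (₹13,500,000) is divided at the children's generation into 5 shares of ₹2,700,000. Jessamy and Zane each take ₹2,700,000. The 3 shares of the deceased (Quilla, Xiulan, and Ines) are combined into a pool of ₹8,100,000.
That pool (₹8,100,000) is divided at the grandchildren's generation into 9 shares of ₹900,000. Samir, Adaeze, Oona, Keturah, Ursula, Nadia, and Kaspar each take ₹900,000. The 2 shares of the deceased (Thandi and Nikolai) are combined into a pool of ₹1,800,000.
That pool (₹1,800,000) is divided at the great-grandchildren's generation equally among Sibyl, Pablo, Hamish, Florian, and Amira: ₹360,000 each.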